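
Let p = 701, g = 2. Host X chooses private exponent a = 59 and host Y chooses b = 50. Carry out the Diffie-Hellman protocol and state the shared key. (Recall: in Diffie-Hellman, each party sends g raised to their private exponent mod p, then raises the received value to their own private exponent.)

Host Y sends B = g^b mod p = 2^50 mod 701.
2^1 ≡ 2 (mod 701)
2^2 = (2^1)^2 ≡ 2^2 = 4 ≡ 4 (mod 701)
2^4 = (2^2)^2 ≡ 4^2 = 16 ≡ 16 (mod 701)
2^8 = (2^4)^2 ≡ 16^2 = 256 ≡ 256 (mod 701)
2^16 = (2^8)^2 ≡ 256^2 = 65536 ≡ 343 (mod 701)
2^32 = (2^16)^2 ≡ 343^2 = 117649 ≡ 582 (mod 701)
2^50 = 2^32 · 2^16 · 2^2 ≡ 582 · 343 · 4 ≡ 65 (mod 701).
So B = 65. Host X then computes K = B^a mod p = 65^59 mod 701.
65^1 ≡ 65 (mod 701)
65^2 = (65^1)^2 ≡ 65^2 = 4225 ≡ 19 (mod 701)
65^4 = (65^2)^2 ≡ 19^2 = 361 ≡ 361 (mod 701)
65^8 = (65^4)^2 ≡ 361^2 = 130321 ≡ 636 (mod 701)
65^16 = (65^8)^2 ≡ 636^2 = 404496 ≡ 19 (mod 701)
65^32 = (65^16)^2 ≡ 19^2 = 361 ≡ 361 (mod 701)
65^59 = 65^32 · 65^16 · 65^8 · 65^2 · 65^1 ≡ 361 · 19 · 636 · 19 · 65 ≡ 534 (mod 701).

534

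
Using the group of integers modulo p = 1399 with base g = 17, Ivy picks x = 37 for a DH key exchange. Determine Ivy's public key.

33

Public value = 17^37 mod 1399.
17^1 ≡ 17 (mod 1399)
17^2 = (17^1)^2 ≡ 17^2 = 289 ≡ 289 (mod 1399)
17^4 = (17^2)^2 ≡ 289^2 = 83521 ≡ 980 (mod 1399)
17^8 = (17^4)^2 ≡ 980^2 = 960400 ≡ 686 (mod 1399)
17^16 = (17^8)^2 ≡ 686^2 = 470596 ≡ 532 (mod 1399)
17^32 = (17^16)^2 ≡ 532^2 = 283024 ≡ 426 (mod 1399)
17^37 = 17^32 · 17^4 · 17^1 ≡ 426 · 980 · 17 ≡ 33 (mod 1399).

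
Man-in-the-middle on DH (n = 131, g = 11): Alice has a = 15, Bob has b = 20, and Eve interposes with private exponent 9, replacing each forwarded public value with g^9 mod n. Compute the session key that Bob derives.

99

Bob receives Eve's public value M = 11^9 mod 131 instead of the honest one.
11^1 ≡ 11 (mod 131)
11^2 = (11^1)^2 ≡ 11^2 = 121 ≡ 121 (mod 131)
11^4 = (11^2)^2 ≡ 121^2 = 14641 ≡ 100 (mod 131)
11^8 = (11^4)^2 ≡ 100^2 = 10000 ≡ 44 (mod 131)
11^9 = 11^8 · 11^1 ≡ 44 · 11 ≡ 91 (mod 131).
So M = 91. Bob computes K = M^20 mod 131.
91^1 ≡ 91 (mod 131)
91^2 = (91^1)^2 ≡ 91^2 = 8281 ≡ 28 (mod 131)
91^4 = (91^2)^2 ≡ 28^2 = 784 ≡ 129 (mod 131)
91^8 = (91^4)^2 ≡ 129^2 = 16641 ≡ 4 (mod 131)
91^16 = (91^8)^2 ≡ 4^2 = 16 ≡ 16 (mod 131)
91^20 = 91^16 · 91^4 ≡ 16 · 129 ≡ 99 (mod 131).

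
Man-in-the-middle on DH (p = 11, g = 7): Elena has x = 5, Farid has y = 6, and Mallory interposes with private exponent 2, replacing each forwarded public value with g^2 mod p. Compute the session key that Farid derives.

Farid receives Mallory's public value M = 7^2 mod 11 instead of the honest one.
7^1 ≡ 7 (mod 11)
7^2 = (7^1)^2 ≡ 7^2 = 49 ≡ 5 (mod 11)
So M = 5. Farid computes K = M^6 mod 11.
5^1 ≡ 5 (mod 11)
5^2 = (5^1)^2 ≡ 5^2 = 25 ≡ 3 (mod 11)
5^4 = (5^2)^2 ≡ 3^2 = 9 ≡ 9 (mod 11)
5^6 = 5^4 · 5^2 ≡ 9 · 3 ≡ 5 (mod 11).

5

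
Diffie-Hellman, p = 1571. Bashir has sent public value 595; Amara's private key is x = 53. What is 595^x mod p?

Shared key K = 595^53 mod 1571.
595^1 ≡ 595 (mod 1571)
595^2 = (595^1)^2 ≡ 595^2 = 354025 ≡ 550 (mod 1571)
595^4 = (595^2)^2 ≡ 550^2 = 302500 ≡ 868 (mod 1571)
595^8 = (595^4)^2 ≡ 868^2 = 753424 ≡ 915 (mod 1571)
595^16 = (595^8)^2 ≡ 915^2 = 837225 ≡ 1453 (mod 1571)
595^32 = (595^16)^2 ≡ 1453^2 = 2111209 ≡ 1356 (mod 1571)
595^53 = 595^32 · 595^16 · 595^4 · 595^1 ≡ 1356 · 1453 · 868 · 595 ≡ 894 (mod 1571).

894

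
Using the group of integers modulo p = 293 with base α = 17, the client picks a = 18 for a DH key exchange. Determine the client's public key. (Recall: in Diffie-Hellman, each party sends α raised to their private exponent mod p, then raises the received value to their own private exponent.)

91

Public value = 17^18 mod 293.
17^1 ≡ 17 (mod 293)
17^2 = (17^1)^2 ≡ 17^2 = 289 ≡ 289 (mod 293)
17^4 = (17^2)^2 ≡ 289^2 = 83521 ≡ 16 (mod 293)
17^8 = (17^4)^2 ≡ 16^2 = 256 ≡ 256 (mod 293)
17^16 = (17^8)^2 ≡ 256^2 = 65536 ≡ 197 (mod 293)
17^18 = 17^16 · 17^2 ≡ 197 · 289 ≡ 91 (mod 293).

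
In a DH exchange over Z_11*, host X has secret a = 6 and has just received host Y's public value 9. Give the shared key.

9

Shared key K = 9^6 mod 11.
9^1 ≡ 9 (mod 11)
9^2 = (9^1)^2 ≡ 9^2 = 81 ≡ 4 (mod 11)
9^4 = (9^2)^2 ≡ 4^2 = 16 ≡ 5 (mod 11)
9^6 = 9^4 · 9^2 ≡ 5 · 4 ≡ 9 (mod 11).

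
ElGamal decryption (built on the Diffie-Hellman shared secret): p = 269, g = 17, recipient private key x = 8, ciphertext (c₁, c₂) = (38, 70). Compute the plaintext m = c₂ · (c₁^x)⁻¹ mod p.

Shared mask s = c₁^x mod p = 38^8 mod 269.
38^1 ≡ 38 (mod 269)
38^2 = (38^1)^2 ≡ 38^2 = 1444 ≡ 99 (mod 269)
38^4 = (38^2)^2 ≡ 99^2 = 9801 ≡ 117 (mod 269)
38^8 = (38^4)^2 ≡ 117^2 = 13689 ≡ 239 (mod 269)
So s = 239; s⁻¹ ≡ 260 (mod 269).
m = c₂ · s⁻¹ mod 269 = 70 · 260 mod 269 = 177.

177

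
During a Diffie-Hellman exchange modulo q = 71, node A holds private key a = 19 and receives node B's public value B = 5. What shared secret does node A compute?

57

Shared key K = 5^19 mod 71.
5^1 ≡ 5 (mod 71)
5^2 = (5^1)^2 ≡ 5^2 = 25 ≡ 25 (mod 71)
5^4 = (5^2)^2 ≡ 25^2 = 625 ≡ 57 (mod 71)
5^8 = (5^4)^2 ≡ 57^2 = 3249 ≡ 54 (mod 71)
5^16 = (5^8)^2 ≡ 54^2 = 2916 ≡ 5 (mod 71)
5^19 = 5^16 · 5^2 · 5^1 ≡ 5 · 25 · 5 ≡ 57 (mod 71).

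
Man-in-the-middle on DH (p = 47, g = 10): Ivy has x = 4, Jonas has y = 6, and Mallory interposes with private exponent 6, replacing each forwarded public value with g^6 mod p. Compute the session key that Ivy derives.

Ivy receives Mallory's public value M = 10^6 mod 47 instead of the honest one.
10^1 ≡ 10 (mod 47)
10^2 = (10^1)^2 ≡ 10^2 = 100 ≡ 6 (mod 47)
10^4 = (10^2)^2 ≡ 6^2 = 36 ≡ 36 (mod 47)
10^6 = 10^4 · 10^2 ≡ 36 · 6 ≡ 28 (mod 47).
So M = 28. Ivy computes K = M^4 mod 47.
28^1 ≡ 28 (mod 47)
28^2 = (28^1)^2 ≡ 28^2 = 784 ≡ 32 (mod 47)
28^4 = (28^2)^2 ≡ 32^2 = 1024 ≡ 37 (mod 47)

37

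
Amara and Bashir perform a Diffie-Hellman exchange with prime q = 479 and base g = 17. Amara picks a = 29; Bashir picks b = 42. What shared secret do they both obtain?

90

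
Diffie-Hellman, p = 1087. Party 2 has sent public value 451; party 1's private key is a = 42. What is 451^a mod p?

Shared key K = 451^42 mod 1087.
451^1 ≡ 451 (mod 1087)
451^2 = (451^1)^2 ≡ 451^2 = 203401 ≡ 132 (mod 1087)
451^4 = (451^2)^2 ≡ 132^2 = 17424 ≡ 32 (mod 1087)
451^8 = (451^4)^2 ≡ 32^2 = 1024 ≡ 1024 (mod 1087)
451^16 = (451^8)^2 ≡ 1024^2 = 1048576 ≡ 708 (mod 1087)
451^32 = (451^16)^2 ≡ 708^2 = 501264 ≡ 157 (mod 1087)
451^42 = 451^32 · 451^8 · 451^2 ≡ 157 · 1024 · 132 ≡ 962 (mod 1087).

962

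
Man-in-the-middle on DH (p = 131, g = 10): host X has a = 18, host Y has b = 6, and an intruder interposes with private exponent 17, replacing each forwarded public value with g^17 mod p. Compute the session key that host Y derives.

Host Y receives an intruder's public value M = 10^17 mod 131 instead of the honest one.
10^1 ≡ 10 (mod 131)
10^2 = (10^1)^2 ≡ 10^2 = 100 ≡ 100 (mod 131)
10^4 = (10^2)^2 ≡ 100^2 = 10000 ≡ 44 (mod 131)
10^8 = (10^4)^2 ≡ 44^2 = 1936 ≡ 102 (mod 131)
10^16 = (10^8)^2 ≡ 102^2 = 10404 ≡ 55 (mod 131)
10^17 = 10^16 · 10^1 ≡ 55 · 10 ≡ 26 (mod 131).
So M = 26. Host Y computes K = M^6 mod 131.
26^1 ≡ 26 (mod 131)
26^2 = (26^1)^2 ≡ 26^2 = 676 ≡ 21 (mod 131)
26^4 = (26^2)^2 ≡ 21^2 = 441 ≡ 48 (mod 131)
26^6 = 26^4 · 26^2 ≡ 48 · 21 ≡ 91 (mod 131).

91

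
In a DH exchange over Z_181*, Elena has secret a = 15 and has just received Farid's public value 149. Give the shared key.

26

Shared key K = 149^15 mod 181.
149^1 ≡ 149 (mod 181)
149^2 = (149^1)^2 ≡ 149^2 = 22201 ≡ 119 (mod 181)
149^4 = (149^2)^2 ≡ 119^2 = 14161 ≡ 43 (mod 181)
149^8 = (149^4)^2 ≡ 43^2 = 1849 ≡ 39 (mod 181)
149^15 = 149^8 · 149^4 · 149^2 · 149^1 ≡ 39 · 43 · 119 · 149 ≡ 26 (mod 181).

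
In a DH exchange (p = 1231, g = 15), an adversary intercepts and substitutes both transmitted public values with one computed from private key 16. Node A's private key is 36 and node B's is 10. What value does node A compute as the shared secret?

Node A receives an adversary's public value M = 15^16 mod 1231 instead of the honest one.
15^1 ≡ 15 (mod 1231)
15^2 = (15^1)^2 ≡ 15^2 = 225 ≡ 225 (mod 1231)
15^4 = (15^2)^2 ≡ 225^2 = 50625 ≡ 154 (mod 1231)
15^8 = (15^4)^2 ≡ 154^2 = 23716 ≡ 327 (mod 1231)
15^16 = (15^8)^2 ≡ 327^2 = 106929 ≡ 1063 (mod 1231)
So M = 1063. Node A computes K = M^36 mod 1231.
1063^1 ≡ 1063 (mod 1231)
1063^2 = (1063^1)^2 ≡ 1063^2 = 1129969 ≡ 1142 (mod 1231)
1063^4 = (1063^2)^2 ≡ 1142^2 = 1304164 ≡ 535 (mod 1231)
1063^8 = (1063^4)^2 ≡ 535^2 = 286225 ≡ 633 (mod 1231)
1063^16 = (1063^8)^2 ≡ 633^2 = 400689 ≡ 614 (mod 1231)
1063^32 = (1063^16)^2 ≡ 614^2 = 376996 ≡ 310 (mod 1231)
1063^36 = 1063^32 · 1063^4 ≡ 310 · 535 ≡ 896 (mod 1231).

896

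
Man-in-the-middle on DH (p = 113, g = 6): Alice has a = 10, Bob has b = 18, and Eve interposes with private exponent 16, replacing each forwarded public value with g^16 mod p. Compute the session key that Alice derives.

106

Alice receives Eve's public value M = 6^16 mod 113 instead of the honest one.
6^1 ≡ 6 (mod 113)
6^2 = (6^1)^2 ≡ 6^2 = 36 ≡ 36 (mod 113)
6^4 = (6^2)^2 ≡ 36^2 = 1296 ≡ 53 (mod 113)
6^8 = (6^4)^2 ≡ 53^2 = 2809 ≡ 97 (mod 113)
6^16 = (6^8)^2 ≡ 97^2 = 9409 ≡ 30 (mod 113)
So M = 30. Alice computes K = M^10 mod 113.
30^1 ≡ 30 (mod 113)
30^2 = (30^1)^2 ≡ 30^2 = 900 ≡ 109 (mod 113)
30^4 = (30^2)^2 ≡ 109^2 = 11881 ≡ 16 (mod 113)
30^8 = (30^4)^2 ≡ 16^2 = 256 ≡ 30 (mod 113)
30^10 = 30^8 · 30^2 ≡ 30 · 109 ≡ 106 (mod 113).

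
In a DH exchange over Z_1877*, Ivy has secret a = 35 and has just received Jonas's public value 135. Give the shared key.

Shared key K = 135^35 mod 1877.
135^1 ≡ 135 (mod 1877)
135^2 = (135^1)^2 ≡ 135^2 = 18225 ≡ 1332 (mod 1877)
135^4 = (135^2)^2 ≡ 1332^2 = 1774224 ≡ 459 (mod 1877)
135^8 = (135^4)^2 ≡ 459^2 = 210681 ≡ 457 (mod 1877)
135^16 = (135^8)^2 ≡ 457^2 = 208849 ≡ 502 (mod 1877)
135^32 = (135^16)^2 ≡ 502^2 = 252004 ≡ 486 (mod 1877)
135^35 = 135^32 · 135^2 · 135^1 ≡ 486 · 1332 · 135 ≡ 1277 (mod 1877).

1277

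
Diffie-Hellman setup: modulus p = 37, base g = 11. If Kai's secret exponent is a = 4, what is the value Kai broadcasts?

Public value = 11^4 mod 37.
11^1 ≡ 11 (mod 37)
11^2 = (11^1)^2 ≡ 11^2 = 121 ≡ 10 (mod 37)
11^4 = (11^2)^2 ≡ 10^2 = 100 ≡ 26 (mod 37)

26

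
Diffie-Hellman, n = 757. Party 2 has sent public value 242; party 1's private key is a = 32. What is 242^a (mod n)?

561

Shared key K = 242^32 mod 757.
242^1 ≡ 242 (mod 757)
242^2 = (242^1)^2 ≡ 242^2 = 58564 ≡ 275 (mod 757)
242^4 = (242^2)^2 ≡ 275^2 = 75625 ≡ 682 (mod 757)
242^8 = (242^4)^2 ≡ 682^2 = 465124 ≡ 326 (mod 757)
242^16 = (242^8)^2 ≡ 326^2 = 106276 ≡ 296 (mod 757)
242^32 = (242^16)^2 ≡ 296^2 = 87616 ≡ 561 (mod 757)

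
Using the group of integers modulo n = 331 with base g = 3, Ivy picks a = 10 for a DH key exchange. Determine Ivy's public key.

131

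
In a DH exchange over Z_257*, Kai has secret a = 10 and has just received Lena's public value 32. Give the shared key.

4

Shared key K = 32^10 mod 257.
32^1 ≡ 32 (mod 257)
32^2 = (32^1)^2 ≡ 32^2 = 1024 ≡ 253 (mod 257)
32^4 = (32^2)^2 ≡ 253^2 = 64009 ≡ 16 (mod 257)
32^8 = (32^4)^2 ≡ 16^2 = 256 ≡ 256 (mod 257)
32^10 = 32^8 · 32^2 ≡ 256 · 253 ≡ 4 (mod 257).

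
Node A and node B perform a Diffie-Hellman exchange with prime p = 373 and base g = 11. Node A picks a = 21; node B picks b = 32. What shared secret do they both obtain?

Node A sends A = g^a mod p = 11^21 mod 373.
11^1 ≡ 11 (mod 373)
11^2 = (11^1)^2 ≡ 11^2 = 121 ≡ 121 (mod 373)
11^4 = (11^2)^2 ≡ 121^2 = 14641 ≡ 94 (mod 373)
11^8 = (11^4)^2 ≡ 94^2 = 8836 ≡ 257 (mod 373)
11^16 = (11^8)^2 ≡ 257^2 = 66049 ≡ 28 (mod 373)
11^21 = 11^16 · 11^4 · 11^1 ≡ 28 · 94 · 11 ≡ 231 (mod 373).
So A = 231. Node B then computes K = A^b mod p = 231^32 mod 373.
231^1 ≡ 231 (mod 373)
231^2 = (231^1)^2 ≡ 231^2 = 53361 ≡ 22 (mod 373)
231^4 = (231^2)^2 ≡ 22^2 = 484 ≡ 111 (mod 373)
231^8 = (231^4)^2 ≡ 111^2 = 12321 ≡ 12 (mod 373)
231^16 = (231^8)^2 ≡ 12^2 = 144 ≡ 144 (mod 373)
231^32 = (231^16)^2 ≡ 144^2 = 20736 ≡ 221 (mod 373)

221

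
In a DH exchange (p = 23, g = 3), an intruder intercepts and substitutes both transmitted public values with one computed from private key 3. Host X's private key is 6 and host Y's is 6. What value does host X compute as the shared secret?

2

Host X receives an intruder's public value M = 3^3 mod 23 instead of the honest one.
3^1 ≡ 3 (mod 23)
3^2 = (3^1)^2 ≡ 3^2 = 9 ≡ 9 (mod 23)
3^3 = 3^2 · 3^1 ≡ 9 · 3 ≡ 4 (mod 23).
So M = 4. Host X computes K = M^6 mod 23.
4^1 ≡ 4 (mod 23)
4^2 = (4^1)^2 ≡ 4^2 = 16 ≡ 16 (mod 23)
4^4 = (4^2)^2 ≡ 16^2 = 256 ≡ 3 (mod 23)
4^6 = 4^4 · 4^2 ≡ 3 · 16 ≡ 2 (mod 23).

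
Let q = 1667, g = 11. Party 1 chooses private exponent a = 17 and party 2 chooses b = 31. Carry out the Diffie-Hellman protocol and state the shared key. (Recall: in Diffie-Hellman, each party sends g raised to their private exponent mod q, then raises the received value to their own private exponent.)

Party 2 sends B = g^b mod q = 11^31 mod 1667.
11^1 ≡ 11 (mod 1667)
11^2 = (11^1)^2 ≡ 11^2 = 121 ≡ 121 (mod 1667)
11^4 = (11^2)^2 ≡ 121^2 = 14641 ≡ 1305 (mod 1667)
11^8 = (11^4)^2 ≡ 1305^2 = 1703025 ≡ 1018 (mod 1667)
11^16 = (11^8)^2 ≡ 1018^2 = 1036324 ≡ 1117 (mod 1667)
11^31 = 11^16 · 11^8 · 11^4 · 11^2 · 11^1 ≡ 1117 · 1018 · 1305 · 121 · 11 ≡ 828 (mod 1667).
So B = 828. Party 1 then computes K = B^a mod q = 828^17 mod 1667.
828^1 ≡ 828 (mod 1667)
828^2 = (828^1)^2 ≡ 828^2 = 685584 ≡ 447 (mod 1667)
828^4 = (828^2)^2 ≡ 447^2 = 199809 ≡ 1436 (mod 1667)
828^8 = (828^4)^2 ≡ 1436^2 = 2062096 ≡ 17 (mod 1667)
828^16 = (828^8)^2 ≡ 17^2 = 289 ≡ 289 (mod 1667)
828^17 = 828^16 · 828^1 ≡ 289 · 828 ≡ 911 (mod 1667).

911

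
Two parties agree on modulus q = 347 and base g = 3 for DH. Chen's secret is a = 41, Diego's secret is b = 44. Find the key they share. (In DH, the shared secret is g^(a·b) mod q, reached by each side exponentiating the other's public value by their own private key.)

339

Chen sends A = g^a mod q = 3^41 mod 347.
3^1 ≡ 3 (mod 347)
3^2 = (3^1)^2 ≡ 3^2 = 9 ≡ 9 (mod 347)
3^4 = (3^2)^2 ≡ 9^2 = 81 ≡ 81 (mod 347)
3^8 = (3^4)^2 ≡ 81^2 = 6561 ≡ 315 (mod 347)
3^16 = (3^8)^2 ≡ 315^2 = 99225 ≡ 330 (mod 347)
3^32 = (3^16)^2 ≡ 330^2 = 108900 ≡ 289 (mod 347)
3^41 = 3^32 · 3^8 · 3^1 ≡ 289 · 315 · 3 ≡ 16 (mod 347).
So A = 16. Diego then computes K = A^b mod q = 16^44 mod 347.
16^1 ≡ 16 (mod 347)
16^2 = (16^1)^2 ≡ 16^2 = 256 ≡ 256 (mod 347)
16^4 = (16^2)^2 ≡ 256^2 = 65536 ≡ 300 (mod 347)
16^8 = (16^4)^2 ≡ 300^2 = 90000 ≡ 127 (mod 347)
16^16 = (16^8)^2 ≡ 127^2 = 16129 ≡ 167 (mod 347)
16^32 = (16^16)^2 ≡ 167^2 = 27889 ≡ 129 (mod 347)
16^44 = 16^32 · 16^8 · 16^4 ≡ 129 · 127 · 300 ≡ 339 (mod 347).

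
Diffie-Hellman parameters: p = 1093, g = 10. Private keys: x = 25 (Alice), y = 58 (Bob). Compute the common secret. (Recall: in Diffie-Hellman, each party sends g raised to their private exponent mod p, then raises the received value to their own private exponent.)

Alice sends A = g^x mod p = 10^25 mod 1093.
10^1 ≡ 10 (mod 1093)
10^2 = (10^1)^2 ≡ 10^2 = 100 ≡ 100 (mod 1093)
10^4 = (10^2)^2 ≡ 100^2 = 10000 ≡ 163 (mod 1093)
10^8 = (10^4)^2 ≡ 163^2 = 26569 ≡ 337 (mod 1093)
10^16 = (10^8)^2 ≡ 337^2 = 113569 ≡ 990 (mod 1093)
10^25 = 10^16 · 10^8 · 10^1 ≡ 990 · 337 · 10 ≡ 464 (mod 1093).
So A = 464. Bob then computes K = A^y mod p = 464^58 mod 1093.
464^1 ≡ 464 (mod 1093)
464^2 = (464^1)^2 ≡ 464^2 = 215296 ≡ 1068 (mod 1093)
464^4 = (464^2)^2 ≡ 1068^2 = 1140624 ≡ 625 (mod 1093)
464^8 = (464^4)^2 ≡ 625^2 = 390625 ≡ 424 (mod 1093)
464^16 = (464^8)^2 ≡ 424^2 = 179776 ≡ 524 (mod 1093)
464^32 = (464^16)^2 ≡ 524^2 = 274576 ≡ 233 (mod 1093)
464^58 = 464^32 · 464^16 · 464^8 · 464^2 ≡ 233 · 524 · 424 · 1068 ≡ 194 (mod 1093).

194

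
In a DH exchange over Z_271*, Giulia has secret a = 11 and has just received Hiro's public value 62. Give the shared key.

Shared key K = 62^11 mod 271.
62^1 ≡ 62 (mod 271)
62^2 = (62^1)^2 ≡ 62^2 = 3844 ≡ 50 (mod 271)
62^4 = (62^2)^2 ≡ 50^2 = 2500 ≡ 61 (mod 271)
62^8 = (62^4)^2 ≡ 61^2 = 3721 ≡ 198 (mod 271)
62^11 = 62^8 · 62^2 · 62^1 ≡ 198 · 50 · 62 ≡ 256 (mod 271).

256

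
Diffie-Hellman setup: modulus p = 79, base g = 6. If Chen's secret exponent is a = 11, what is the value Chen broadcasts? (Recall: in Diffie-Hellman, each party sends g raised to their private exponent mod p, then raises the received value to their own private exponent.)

Public value = 6^{11} \pmod{79}.
6^1 ≡ 6 (mod 79)
6^2 = (6^1)^2 ≡ 6^2 = 36 ≡ 36 (mod 79)
6^4 = (6^2)^2 ≡ 36^2 = 1296 ≡ 32 (mod 79)
6^8 = (6^4)^2 ≡ 32^2 = 1024 ≡ 76 (mod 79)
6^11 = 6^8 · 6^2 · 6^1 ≡ 76 · 36 · 6 ≡ 63 (mod 79).

63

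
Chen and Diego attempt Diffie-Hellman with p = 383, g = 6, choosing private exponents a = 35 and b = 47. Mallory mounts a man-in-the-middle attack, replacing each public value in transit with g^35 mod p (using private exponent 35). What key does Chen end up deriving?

Chen receives Mallory's public value M = 6^35 mod 383 instead of the honest one.
6^1 ≡ 6 (mod 383)
6^2 = (6^1)^2 ≡ 6^2 = 36 ≡ 36 (mod 383)
6^4 = (6^2)^2 ≡ 36^2 = 1296 ≡ 147 (mod 383)
6^8 = (6^4)^2 ≡ 147^2 = 21609 ≡ 161 (mod 383)
6^16 = (6^8)^2 ≡ 161^2 = 25921 ≡ 260 (mod 383)
6^32 = (6^16)^2 ≡ 260^2 = 67600 ≡ 192 (mod 383)
6^35 = 6^32 · 6^2 · 6^1 ≡ 192 · 36 · 6 ≡ 108 (mod 383).
So M = 108. Chen computes K = M^35 mod 383.
108^1 ≡ 108 (mod 383)
108^2 = (108^1)^2 ≡ 108^2 = 11664 ≡ 174 (mod 383)
108^4 = (108^2)^2 ≡ 174^2 = 30276 ≡ 19 (mod 383)
108^8 = (108^4)^2 ≡ 19^2 = 361 ≡ 361 (mod 383)
108^16 = (108^8)^2 ≡ 361^2 = 130321 ≡ 101 (mod 383)
108^32 = (108^16)^2 ≡ 101^2 = 10201 ≡ 243 (mod 383)
108^35 = 108^32 · 108^2 · 108^1 ≡ 243 · 174 · 108 ≡ 330 (mod 383).

330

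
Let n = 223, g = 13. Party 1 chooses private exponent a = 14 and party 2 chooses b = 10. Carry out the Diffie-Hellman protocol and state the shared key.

98

Party 2 sends B = g^b mod n = 13^10 mod 223.
13^1 ≡ 13 (mod 223)
13^2 = (13^1)^2 ≡ 13^2 = 169 ≡ 169 (mod 223)
13^4 = (13^2)^2 ≡ 169^2 = 28561 ≡ 17 (mod 223)
13^8 = (13^4)^2 ≡ 17^2 = 289 ≡ 66 (mod 223)
13^10 = 13^8 · 13^2 ≡ 66 · 169 ≡ 4 (mod 223).
So B = 4. Party 1 then computes K = B^a mod n = 4^14 mod 223.
4^1 ≡ 4 (mod 223)
4^2 = (4^1)^2 ≡ 4^2 = 16 ≡ 16 (mod 223)
4^4 = (4^2)^2 ≡ 16^2 = 256 ≡ 33 (mod 223)
4^8 = (4^4)^2 ≡ 33^2 = 1089 ≡ 197 (mod 223)
4^14 = 4^8 · 4^4 · 4^2 ≡ 197 · 33 · 16 ≡ 98 (mod 223).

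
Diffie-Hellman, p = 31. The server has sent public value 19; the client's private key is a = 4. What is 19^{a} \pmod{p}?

28

Shared key K = 19^4 mod 31.
19^1 ≡ 19 (mod 31)
19^2 = (19^1)^2 ≡ 19^2 = 361 ≡ 20 (mod 31)
19^4 = (19^2)^2 ≡ 20^2 = 400 ≡ 28 (mod 31)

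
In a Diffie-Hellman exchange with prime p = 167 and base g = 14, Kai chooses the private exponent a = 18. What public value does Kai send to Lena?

Public value = 14^{18} \pmod{167}.
14^1 ≡ 14 (mod 167)
14^2 = (14^1)^2 ≡ 14^2 = 196 ≡ 29 (mod 167)
14^4 = (14^2)^2 ≡ 29^2 = 841 ≡ 6 (mod 167)
14^8 = (14^4)^2 ≡ 6^2 = 36 ≡ 36 (mod 167)
14^16 = (14^8)^2 ≡ 36^2 = 1296 ≡ 127 (mod 167)
14^18 = 14^16 · 14^2 ≡ 127 · 29 ≡ 9 (mod 167).

9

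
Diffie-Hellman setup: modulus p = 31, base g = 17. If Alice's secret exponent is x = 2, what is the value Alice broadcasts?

Public value = 17^{2} \pmod{31}.
17^1 ≡ 17 (mod 31)
17^2 = (17^1)^2 ≡ 17^2 = 289 ≡ 10 (mod 31)

10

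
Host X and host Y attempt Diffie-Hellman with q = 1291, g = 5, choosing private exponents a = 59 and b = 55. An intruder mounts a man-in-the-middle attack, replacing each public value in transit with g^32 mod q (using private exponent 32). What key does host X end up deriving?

326

Host X receives an intruder's public value M = 5^32 mod 1291 instead of the honest one.
5^1 ≡ 5 (mod 1291)
5^2 = (5^1)^2 ≡ 5^2 = 25 ≡ 25 (mod 1291)
5^4 = (5^2)^2 ≡ 25^2 = 625 ≡ 625 (mod 1291)
5^8 = (5^4)^2 ≡ 625^2 = 390625 ≡ 743 (mod 1291)
5^16 = (5^8)^2 ≡ 743^2 = 552049 ≡ 792 (mod 1291)
5^32 = (5^16)^2 ≡ 792^2 = 627264 ≡ 1129 (mod 1291)
So M = 1129. Host X computes K = M^59 mod 1291.
1129^1 ≡ 1129 (mod 1291)
1129^2 = (1129^1)^2 ≡ 1129^2 = 1274641 ≡ 424 (mod 1291)
1129^4 = (1129^2)^2 ≡ 424^2 = 179776 ≡ 327 (mod 1291)
1129^8 = (1129^4)^2 ≡ 327^2 = 106929 ≡ 1067 (mod 1291)
1129^16 = (1129^8)^2 ≡ 1067^2 = 1138489 ≡ 1118 (mod 1291)
1129^32 = (1129^16)^2 ≡ 1118^2 = 1249924 ≡ 236 (mod 1291)
1129^59 = 1129^32 · 1129^16 · 1129^8 · 1129^2 · 1129^1 ≡ 236 · 1118 · 1067 · 424 · 1129 ≡ 326 (mod 1291).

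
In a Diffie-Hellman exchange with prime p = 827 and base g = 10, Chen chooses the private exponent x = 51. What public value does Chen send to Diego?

Public value = 10^51 (mod 827).
10^1 ≡ 10 (mod 827)
10^2 = (10^1)^2 ≡ 10^2 = 100 ≡ 100 (mod 827)
10^4 = (10^2)^2 ≡ 100^2 = 10000 ≡ 76 (mod 827)
10^8 = (10^4)^2 ≡ 76^2 = 5776 ≡ 814 (mod 827)
10^16 = (10^8)^2 ≡ 814^2 = 662596 ≡ 169 (mod 827)
10^32 = (10^16)^2 ≡ 169^2 = 28561 ≡ 443 (mod 827)
10^51 = 10^32 · 10^16 · 10^2 · 10^1 ≡ 443 · 169 · 100 · 10 ≡ 344 (mod 827).

344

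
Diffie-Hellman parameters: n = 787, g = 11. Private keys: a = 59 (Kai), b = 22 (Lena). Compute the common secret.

Lena sends B = g^b mod n = 11^22 mod 787.
11^1 ≡ 11 (mod 787)
11^2 = (11^1)^2 ≡ 11^2 = 121 ≡ 121 (mod 787)
11^4 = (11^2)^2 ≡ 121^2 = 14641 ≡ 475 (mod 787)
11^8 = (11^4)^2 ≡ 475^2 = 225625 ≡ 543 (mod 787)
11^16 = (11^8)^2 ≡ 543^2 = 294849 ≡ 511 (mod 787)
11^22 = 11^16 · 11^4 · 11^2 ≡ 511 · 475 · 121 ≡ 459 (mod 787).
So B = 459. Kai then computes K = B^a mod n = 459^59 mod 787.
459^1 ≡ 459 (mod 787)
459^2 = (459^1)^2 ≡ 459^2 = 210681 ≡ 552 (mod 787)
459^4 = (459^2)^2 ≡ 552^2 = 304704 ≡ 135 (mod 787)
459^8 = (459^4)^2 ≡ 135^2 = 18225 ≡ 124 (mod 787)
459^16 = (459^8)^2 ≡ 124^2 = 15376 ≡ 423 (mod 787)
459^32 = (459^16)^2 ≡ 423^2 = 178929 ≡ 280 (mod 787)
459^59 = 459^32 · 459^16 · 459^8 · 459^2 · 459^1 ≡ 280 · 423 · 124 · 552 · 459 ≡ 289 (mod 787).

289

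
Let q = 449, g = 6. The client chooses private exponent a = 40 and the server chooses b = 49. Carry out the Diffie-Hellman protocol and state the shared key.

The client sends A = g^a mod q = 6^40 mod 449.
6^1 ≡ 6 (mod 449)
6^2 = (6^1)^2 ≡ 6^2 = 36 ≡ 36 (mod 449)
6^4 = (6^2)^2 ≡ 36^2 = 1296 ≡ 398 (mod 449)
6^8 = (6^4)^2 ≡ 398^2 = 158404 ≡ 356 (mod 449)
6^16 = (6^8)^2 ≡ 356^2 = 126736 ≡ 118 (mod 449)
6^32 = (6^16)^2 ≡ 118^2 = 13924 ≡ 5 (mod 449)
6^40 = 6^32 · 6^8 ≡ 5 · 356 ≡ 433 (mod 449).
So A = 433. The server then computes K = A^b mod q = 433^49 mod 449.
433^1 ≡ 433 (mod 449)
433^2 = (433^1)^2 ≡ 433^2 = 187489 ≡ 256 (mod 449)
433^4 = (433^2)^2 ≡ 256^2 = 65536 ≡ 431 (mod 449)
433^8 = (433^4)^2 ≡ 431^2 = 185761 ≡ 324 (mod 449)
433^16 = (433^8)^2 ≡ 324^2 = 104976 ≡ 359 (mod 449)
433^32 = (433^16)^2 ≡ 359^2 = 128881 ≡ 18 (mod 449)
433^49 = 433^32 · 433^16 · 433^1 ≡ 18 · 359 · 433 ≡ 327 (mod 449).

327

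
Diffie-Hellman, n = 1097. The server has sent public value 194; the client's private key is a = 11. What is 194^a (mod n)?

Shared key K = 194^11 mod 1097.
194^1 ≡ 194 (mod 1097)
194^2 = (194^1)^2 ≡ 194^2 = 37636 ≡ 338 (mod 1097)
194^4 = (194^2)^2 ≡ 338^2 = 114244 ≡ 156 (mod 1097)
194^8 = (194^4)^2 ≡ 156^2 = 24336 ≡ 202 (mod 1097)
194^11 = 194^8 · 194^2 · 194^1 ≡ 202 · 338 · 194 ≡ 366 (mod 1097).

366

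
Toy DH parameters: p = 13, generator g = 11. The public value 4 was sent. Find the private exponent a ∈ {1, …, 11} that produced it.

2

Try successive powers of 11 modulo 13:
11^1 ≡ 11
11^2 ≡ 4
Found: a = 2.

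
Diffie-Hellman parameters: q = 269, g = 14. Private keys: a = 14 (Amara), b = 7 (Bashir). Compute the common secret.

Bashir sends B = g^b mod q = 14^7 mod 269.
14^1 ≡ 14 (mod 269)
14^2 = (14^1)^2 ≡ 14^2 = 196 ≡ 196 (mod 269)
14^4 = (14^2)^2 ≡ 196^2 = 38416 ≡ 218 (mod 269)
14^7 = 14^4 · 14^2 · 14^1 ≡ 218 · 196 · 14 ≡ 205 (mod 269).
So B = 205. Amara then computes K = B^a mod q = 205^14 mod 269.
205^1 ≡ 205 (mod 269)
205^2 = (205^1)^2 ≡ 205^2 = 42025 ≡ 61 (mod 269)
205^4 = (205^2)^2 ≡ 61^2 = 3721 ≡ 224 (mod 269)
205^8 = (205^4)^2 ≡ 224^2 = 50176 ≡ 142 (mod 269)
205^14 = 205^8 · 205^4 · 205^2 ≡ 142 · 224 · 61 ≡ 260 (mod 269).

260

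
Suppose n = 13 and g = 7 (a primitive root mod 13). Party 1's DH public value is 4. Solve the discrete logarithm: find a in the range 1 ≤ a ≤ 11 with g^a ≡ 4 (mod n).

10

Try successive powers of 7 modulo 13:
7^1 ≡ 7
7^2 ≡ 10
7^3 ≡ 5
7^4 ≡ 9
7^5 ≡ 11
7^6 ≡ 12
7^7 ≡ 6
7^8 ≡ 3
7^9 ≡ 8
7^10 ≡ 4
Found: a = 10.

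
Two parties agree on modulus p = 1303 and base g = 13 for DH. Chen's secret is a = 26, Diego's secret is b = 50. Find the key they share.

532

Diego sends B = g^b mod p = 13^50 mod 1303.
13^1 ≡ 13 (mod 1303)
13^2 = (13^1)^2 ≡ 13^2 = 169 ≡ 169 (mod 1303)
13^4 = (13^2)^2 ≡ 169^2 = 28561 ≡ 1198 (mod 1303)
13^8 = (13^4)^2 ≡ 1198^2 = 1435204 ≡ 601 (mod 1303)
13^16 = (13^8)^2 ≡ 601^2 = 361201 ≡ 270 (mod 1303)
13^32 = (13^16)^2 ≡ 270^2 = 72900 ≡ 1235 (mod 1303)
13^50 = 13^32 · 13^16 · 13^2 ≡ 1235 · 270 · 169 ≡ 906 (mod 1303).
So B = 906. Chen then computes K = B^a mod p = 906^26 mod 1303.
906^1 ≡ 906 (mod 1303)
906^2 = (906^1)^2 ≡ 906^2 = 820836 ≡ 1249 (mod 1303)
906^4 = (906^2)^2 ≡ 1249^2 = 1560001 ≡ 310 (mod 1303)
906^8 = (906^4)^2 ≡ 310^2 = 96100 ≡ 981 (mod 1303)
906^16 = (906^8)^2 ≡ 981^2 = 962361 ≡ 747 (mod 1303)
906^26 = 906^16 · 906^8 · 906^2 ≡ 747 · 981 · 1249 ≡ 532 (mod 1303).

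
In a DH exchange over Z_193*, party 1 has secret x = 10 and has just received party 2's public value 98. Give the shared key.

Shared key K = 98^10 mod 193.
98^1 ≡ 98 (mod 193)
98^2 = (98^1)^2 ≡ 98^2 = 9604 ≡ 147 (mod 193)
98^4 = (98^2)^2 ≡ 147^2 = 21609 ≡ 186 (mod 193)
98^8 = (98^4)^2 ≡ 186^2 = 34596 ≡ 49 (mod 193)
98^10 = 98^8 · 98^2 ≡ 49 · 147 ≡ 62 (mod 193).

62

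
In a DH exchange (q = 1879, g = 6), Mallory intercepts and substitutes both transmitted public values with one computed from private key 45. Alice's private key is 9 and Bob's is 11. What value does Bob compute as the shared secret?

Bob receives Mallory's public value M = 6^45 mod 1879 instead of the honest one.
6^1 ≡ 6 (mod 1879)
6^2 = (6^1)^2 ≡ 6^2 = 36 ≡ 36 (mod 1879)
6^4 = (6^2)^2 ≡ 36^2 = 1296 ≡ 1296 (mod 1879)
6^8 = (6^4)^2 ≡ 1296^2 = 1679616 ≡ 1669 (mod 1879)
6^16 = (6^8)^2 ≡ 1669^2 = 2785561 ≡ 883 (mod 1879)
6^32 = (6^16)^2 ≡ 883^2 = 779689 ≡ 1783 (mod 1879)
6^45 = 6^32 · 6^8 · 6^4 · 6^1 ≡ 1783 · 1669 · 1296 · 6 ≡ 1069 (mod 1879).
So M = 1069. Bob computes K = M^11 mod 1879.
1069^1 ≡ 1069 (mod 1879)
1069^2 = (1069^1)^2 ≡ 1069^2 = 1142761 ≡ 329 (mod 1879)
1069^4 = (1069^2)^2 ≡ 329^2 = 108241 ≡ 1138 (mod 1879)
1069^8 = (1069^4)^2 ≡ 1138^2 = 1295044 ≡ 413 (mod 1879)
1069^11 = 1069^8 · 1069^2 · 1069^1 ≡ 413 · 329 · 1069 ≡ 176 (mod 1879).

176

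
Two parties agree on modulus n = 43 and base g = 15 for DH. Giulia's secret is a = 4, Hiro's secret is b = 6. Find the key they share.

Giulia sends A = g^a mod n = 15^4 mod 43.
15^1 ≡ 15 (mod 43)
15^2 = (15^1)^2 ≡ 15^2 = 225 ≡ 10 (mod 43)
15^4 = (15^2)^2 ≡ 10^2 = 100 ≡ 14 (mod 43)
So A = 14. Hiro then computes K = A^b mod n = 14^6 mod 43.
14^1 ≡ 14 (mod 43)
14^2 = (14^1)^2 ≡ 14^2 = 196 ≡ 24 (mod 43)
14^4 = (14^2)^2 ≡ 24^2 = 576 ≡ 17 (mod 43)
14^6 = 14^4 · 14^2 ≡ 17 · 24 ≡ 21 (mod 43).

21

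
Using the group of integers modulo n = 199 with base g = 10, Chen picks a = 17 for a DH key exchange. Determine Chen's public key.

70

Public value = 10^17 (mod 199).
10^1 ≡ 10 (mod 199)
10^2 = (10^1)^2 ≡ 10^2 = 100 ≡ 100 (mod 199)
10^4 = (10^2)^2 ≡ 100^2 = 10000 ≡ 50 (mod 199)
10^8 = (10^4)^2 ≡ 50^2 = 2500 ≡ 112 (mod 199)
10^16 = (10^8)^2 ≡ 112^2 = 12544 ≡ 7 (mod 199)
10^17 = 10^16 · 10^1 ≡ 7 · 10 ≡ 70 (mod 199).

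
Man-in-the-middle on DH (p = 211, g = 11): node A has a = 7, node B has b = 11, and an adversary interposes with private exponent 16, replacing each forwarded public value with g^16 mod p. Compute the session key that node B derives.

11

Node B receives an adversary's public value M = 11^16 mod 211 instead of the honest one.
11^1 ≡ 11 (mod 211)
11^2 = (11^1)^2 ≡ 11^2 = 121 ≡ 121 (mod 211)
11^4 = (11^2)^2 ≡ 121^2 = 14641 ≡ 82 (mod 211)
11^8 = (11^4)^2 ≡ 82^2 = 6724 ≡ 183 (mod 211)
11^16 = (11^8)^2 ≡ 183^2 = 33489 ≡ 151 (mod 211)
So M = 151. Node B computes K = M^11 mod 211.
151^1 ≡ 151 (mod 211)
151^2 = (151^1)^2 ≡ 151^2 = 22801 ≡ 13 (mod 211)
151^4 = (151^2)^2 ≡ 13^2 = 169 ≡ 169 (mod 211)
151^8 = (151^4)^2 ≡ 169^2 = 28561 ≡ 76 (mod 211)
151^11 = 151^8 · 151^2 · 151^1 ≡ 76 · 13 · 151 ≡ 11 (mod 211).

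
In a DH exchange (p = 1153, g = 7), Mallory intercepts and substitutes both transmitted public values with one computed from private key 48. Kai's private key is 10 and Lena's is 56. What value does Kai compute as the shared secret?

140

Kai receives Mallory's public value M = 7^48 mod 1153 instead of the honest one.
7^1 ≡ 7 (mod 1153)
7^2 = (7^1)^2 ≡ 7^2 = 49 ≡ 49 (mod 1153)
7^4 = (7^2)^2 ≡ 49^2 = 2401 ≡ 95 (mod 1153)
7^8 = (7^4)^2 ≡ 95^2 = 9025 ≡ 954 (mod 1153)
7^16 = (7^8)^2 ≡ 954^2 = 910116 ≡ 399 (mod 1153)
7^32 = (7^16)^2 ≡ 399^2 = 159201 ≡ 87 (mod 1153)
7^48 = 7^32 · 7^16 ≡ 87 · 399 ≡ 123 (mod 1153).
So M = 123. Kai computes K = M^10 mod 1153.
123^1 ≡ 123 (mod 1153)
123^2 = (123^1)^2 ≡ 123^2 = 15129 ≡ 140 (mod 1153)
123^4 = (123^2)^2 ≡ 140^2 = 19600 ≡ 1152 (mod 1153)
123^8 = (123^4)^2 ≡ 1152^2 = 1327104 ≡ 1 (mod 1153)
123^10 = 123^8 · 123^2 ≡ 1 · 140 ≡ 140 (mod 1153).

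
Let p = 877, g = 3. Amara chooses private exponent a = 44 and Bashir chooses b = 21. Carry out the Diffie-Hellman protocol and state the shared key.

664

Bashir sends B = g^b mod p = 3^21 mod 877.
3^1 ≡ 3 (mod 877)
3^2 = (3^1)^2 ≡ 3^2 = 9 ≡ 9 (mod 877)
3^4 = (3^2)^2 ≡ 9^2 = 81 ≡ 81 (mod 877)
3^8 = (3^4)^2 ≡ 81^2 = 6561 ≡ 422 (mod 877)
3^16 = (3^8)^2 ≡ 422^2 = 178084 ≡ 53 (mod 877)
3^21 = 3^16 · 3^4 · 3^1 ≡ 53 · 81 · 3 ≡ 601 (mod 877).
So B = 601. Amara then computes K = B^a mod p = 601^44 mod 877.
601^1 ≡ 601 (mod 877)
601^2 = (601^1)^2 ≡ 601^2 = 361201 ≡ 754 (mod 877)
601^4 = (601^2)^2 ≡ 754^2 = 568516 ≡ 220 (mod 877)
601^8 = (601^4)^2 ≡ 220^2 = 48400 ≡ 165 (mod 877)
601^16 = (601^8)^2 ≡ 165^2 = 27225 ≡ 38 (mod 877)
601^32 = (601^16)^2 ≡ 38^2 = 1444 ≡ 567 (mod 877)
601^44 = 601^32 · 601^8 · 601^4 ≡ 567 · 165 · 220 ≡ 664 (mod 877).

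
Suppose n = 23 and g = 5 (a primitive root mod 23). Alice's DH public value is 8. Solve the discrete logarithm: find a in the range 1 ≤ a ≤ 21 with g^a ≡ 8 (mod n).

Try successive powers of 5 modulo 23:
5^1 ≡ 5
5^2 ≡ 2
5^3 ≡ 10
5^4 ≡ 4
5^5 ≡ 20
5^6 ≡ 8
Found: a = 6.

6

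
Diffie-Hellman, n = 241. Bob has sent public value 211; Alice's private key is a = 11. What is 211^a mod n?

Shared key K = 211^11 mod 241.
211^1 ≡ 211 (mod 241)
211^2 = (211^1)^2 ≡ 211^2 = 44521 ≡ 177 (mod 241)
211^4 = (211^2)^2 ≡ 177^2 = 31329 ≡ 240 (mod 241)
211^8 = (211^4)^2 ≡ 240^2 = 57600 ≡ 1 (mod 241)
211^11 = 211^8 · 211^2 · 211^1 ≡ 1 · 177 · 211 ≡ 233 (mod 241).

233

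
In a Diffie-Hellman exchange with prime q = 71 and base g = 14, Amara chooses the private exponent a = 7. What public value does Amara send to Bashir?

17

Public value = 14^7 mod 71.
14^1 ≡ 14 (mod 71)
14^2 = (14^1)^2 ≡ 14^2 = 196 ≡ 54 (mod 71)
14^4 = (14^2)^2 ≡ 54^2 = 2916 ≡ 5 (mod 71)
14^7 = 14^4 · 14^2 · 14^1 ≡ 5 · 54 · 14 ≡ 17 (mod 71).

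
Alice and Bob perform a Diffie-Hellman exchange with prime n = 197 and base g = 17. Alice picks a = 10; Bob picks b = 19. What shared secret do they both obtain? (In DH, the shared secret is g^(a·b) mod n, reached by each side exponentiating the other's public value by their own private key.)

Alice sends A = g^a mod n = 17^10 mod 197.
17^1 ≡ 17 (mod 197)
17^2 = (17^1)^2 ≡ 17^2 = 289 ≡ 92 (mod 197)
17^4 = (17^2)^2 ≡ 92^2 = 8464 ≡ 190 (mod 197)
17^8 = (17^4)^2 ≡ 190^2 = 36100 ≡ 49 (mod 197)
17^10 = 17^8 · 17^2 ≡ 49 · 92 ≡ 174 (mod 197).
So A = 174. Bob then computes K = A^b mod n = 174^19 mod 197.
174^1 ≡ 174 (mod 197)
174^2 = (174^1)^2 ≡ 174^2 = 30276 ≡ 135 (mod 197)
174^4 = (174^2)^2 ≡ 135^2 = 18225 ≡ 101 (mod 197)
174^8 = (174^4)^2 ≡ 101^2 = 10201 ≡ 154 (mod 197)
174^16 = (174^8)^2 ≡ 154^2 = 23716 ≡ 76 (mod 197)
174^19 = 174^16 · 174^2 · 174^1 ≡ 76 · 135 · 174 ≡ 26 (mod 197).

26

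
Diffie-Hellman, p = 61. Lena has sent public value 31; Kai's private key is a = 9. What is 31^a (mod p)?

28

Shared key K = 31^9 mod 61.
31^1 ≡ 31 (mod 61)
31^2 = (31^1)^2 ≡ 31^2 = 961 ≡ 46 (mod 61)
31^4 = (31^2)^2 ≡ 46^2 = 2116 ≡ 42 (mod 61)
31^8 = (31^4)^2 ≡ 42^2 = 1764 ≡ 56 (mod 61)
31^9 = 31^8 · 31^1 ≡ 56 · 31 ≡ 28 (mod 61).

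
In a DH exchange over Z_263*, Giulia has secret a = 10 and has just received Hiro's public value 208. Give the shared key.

74

Shared key K = 208^10 mod 263.
208^1 ≡ 208 (mod 263)
208^2 = (208^1)^2 ≡ 208^2 = 43264 ≡ 132 (mod 263)
208^4 = (208^2)^2 ≡ 132^2 = 17424 ≡ 66 (mod 263)
208^8 = (208^4)^2 ≡ 66^2 = 4356 ≡ 148 (mod 263)
208^10 = 208^8 · 208^2 ≡ 148 · 132 ≡ 74 (mod 263).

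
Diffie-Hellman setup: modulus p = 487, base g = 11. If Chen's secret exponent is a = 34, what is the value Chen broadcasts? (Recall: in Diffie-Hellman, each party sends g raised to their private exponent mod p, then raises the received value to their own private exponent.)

129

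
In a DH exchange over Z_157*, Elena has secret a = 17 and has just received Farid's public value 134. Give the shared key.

149

Shared key K = 134^17 mod 157.
134^1 ≡ 134 (mod 157)
134^2 = (134^1)^2 ≡ 134^2 = 17956 ≡ 58 (mod 157)
134^4 = (134^2)^2 ≡ 58^2 = 3364 ≡ 67 (mod 157)
134^8 = (134^4)^2 ≡ 67^2 = 4489 ≡ 93 (mod 157)
134^16 = (134^8)^2 ≡ 93^2 = 8649 ≡ 14 (mod 157)
134^17 = 134^16 · 134^1 ≡ 14 · 134 ≡ 149 (mod 157).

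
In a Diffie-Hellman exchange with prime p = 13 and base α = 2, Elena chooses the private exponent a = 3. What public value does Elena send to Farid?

Public value = 2^{3} \pmod{13}.
2^1 ≡ 2 (mod 13)
2^2 = (2^1)^2 ≡ 2^2 = 4 ≡ 4 (mod 13)
2^3 = 2^2 · 2^1 ≡ 4 · 2 ≡ 8 (mod 13).

8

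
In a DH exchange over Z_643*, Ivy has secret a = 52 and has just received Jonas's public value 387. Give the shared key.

154

Shared key K = 387^52 mod 643.
387^1 ≡ 387 (mod 643)
387^2 = (387^1)^2 ≡ 387^2 = 149769 ≡ 593 (mod 643)
387^4 = (387^2)^2 ≡ 593^2 = 351649 ≡ 571 (mod 643)
387^8 = (387^4)^2 ≡ 571^2 = 326041 ≡ 40 (mod 643)
387^16 = (387^8)^2 ≡ 40^2 = 1600 ≡ 314 (mod 643)
387^32 = (387^16)^2 ≡ 314^2 = 98596 ≡ 217 (mod 643)
387^52 = 387^32 · 387^16 · 387^4 ≡ 217 · 314 · 571 ≡ 154 (mod 643).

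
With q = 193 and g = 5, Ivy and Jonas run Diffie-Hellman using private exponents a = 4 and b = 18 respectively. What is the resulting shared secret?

Jonas sends B = g^b mod q = 5^18 mod 193.
5^1 ≡ 5 (mod 193)
5^2 = (5^1)^2 ≡ 5^2 = 25 ≡ 25 (mod 193)
5^4 = (5^2)^2 ≡ 25^2 = 625 ≡ 46 (mod 193)
5^8 = (5^4)^2 ≡ 46^2 = 2116 ≡ 186 (mod 193)
5^16 = (5^8)^2 ≡ 186^2 = 34596 ≡ 49 (mod 193)
5^18 = 5^16 · 5^2 ≡ 49 · 25 ≡ 67 (mod 193).
So B = 67. Ivy then computes K = B^a mod q = 67^4 mod 193.
67^1 ≡ 67 (mod 193)
67^2 = (67^1)^2 ≡ 67^2 = 4489 ≡ 50 (mod 193)
67^4 = (67^2)^2 ≡ 50^2 = 2500 ≡ 184 (mod 193)

184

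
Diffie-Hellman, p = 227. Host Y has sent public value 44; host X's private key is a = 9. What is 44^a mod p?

Shared key K = 44^9 mod 227.
44^1 ≡ 44 (mod 227)
44^2 = (44^1)^2 ≡ 44^2 = 1936 ≡ 120 (mod 227)
44^4 = (44^2)^2 ≡ 120^2 = 14400 ≡ 99 (mod 227)
44^8 = (44^4)^2 ≡ 99^2 = 9801 ≡ 40 (mod 227)
44^9 = 44^8 · 44^1 ≡ 40 · 44 ≡ 171 (mod 227).

171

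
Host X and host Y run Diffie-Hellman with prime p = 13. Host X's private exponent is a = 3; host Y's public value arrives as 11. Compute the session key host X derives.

Shared key K = 11^3 mod 13.
11^1 ≡ 11 (mod 13)
11^2 = (11^1)^2 ≡ 11^2 = 121 ≡ 4 (mod 13)
11^3 = 11^2 · 11^1 ≡ 4 · 11 ≡ 5 (mod 13).

5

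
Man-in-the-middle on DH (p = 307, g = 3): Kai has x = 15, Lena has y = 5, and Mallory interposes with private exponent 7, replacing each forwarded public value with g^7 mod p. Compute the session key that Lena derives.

3

Lena receives Mallory's public value M = 3^7 mod 307 instead of the honest one.
3^1 ≡ 3 (mod 307)
3^2 = (3^1)^2 ≡ 3^2 = 9 ≡ 9 (mod 307)
3^4 = (3^2)^2 ≡ 9^2 = 81 ≡ 81 (mod 307)
3^7 = 3^4 · 3^2 · 3^1 ≡ 81 · 9 · 3 ≡ 38 (mod 307).
So M = 38. Lena computes K = M^5 mod 307.
38^1 ≡ 38 (mod 307)
38^2 = (38^1)^2 ≡ 38^2 = 1444 ≡ 216 (mod 307)
38^4 = (38^2)^2 ≡ 216^2 = 46656 ≡ 299 (mod 307)
38^5 = 38^4 · 38^1 ≡ 299 · 38 ≡ 3 (mod 307).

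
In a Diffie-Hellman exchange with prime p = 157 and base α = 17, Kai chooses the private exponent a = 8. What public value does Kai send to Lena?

9

Public value = 17^8 (mod 157).
17^1 ≡ 17 (mod 157)
17^2 = (17^1)^2 ≡ 17^2 = 289 ≡ 132 (mod 157)
17^4 = (17^2)^2 ≡ 132^2 = 17424 ≡ 154 (mod 157)
17^8 = (17^4)^2 ≡ 154^2 = 23716 ≡ 9 (mod 157)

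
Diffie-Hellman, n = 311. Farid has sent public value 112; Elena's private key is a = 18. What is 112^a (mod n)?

Shared key K = 112^18 mod 311.
112^1 ≡ 112 (mod 311)
112^2 = (112^1)^2 ≡ 112^2 = 12544 ≡ 104 (mod 311)
112^4 = (112^2)^2 ≡ 104^2 = 10816 ≡ 242 (mod 311)
112^8 = (112^4)^2 ≡ 242^2 = 58564 ≡ 96 (mod 311)
112^16 = (112^8)^2 ≡ 96^2 = 9216 ≡ 197 (mod 311)
112^18 = 112^16 · 112^2 ≡ 197 · 104 ≡ 273 (mod 311).

273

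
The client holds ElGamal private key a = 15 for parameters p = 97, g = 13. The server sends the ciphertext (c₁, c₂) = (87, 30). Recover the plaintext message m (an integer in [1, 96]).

Shared mask s = c₁^a mod p = 87^15 mod 97.
87^1 ≡ 87 (mod 97)
87^2 = (87^1)^2 ≡ 87^2 = 7569 ≡ 3 (mod 97)
87^4 = (87^2)^2 ≡ 3^2 = 9 ≡ 9 (mod 97)
87^8 = (87^4)^2 ≡ 9^2 = 81 ≡ 81 (mod 97)
87^15 = 87^8 · 87^4 · 87^2 · 87^1 ≡ 81 · 9 · 3 · 87 ≡ 52 (mod 97).
So s = 52; s⁻¹ ≡ 28 (mod 97).
m = c₂ · s⁻¹ mod 97 = 30 · 28 mod 97 = 64.

64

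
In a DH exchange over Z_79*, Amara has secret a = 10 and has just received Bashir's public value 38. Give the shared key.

67

Shared key K = 38^10 mod 79.
38^1 ≡ 38 (mod 79)
38^2 = (38^1)^2 ≡ 38^2 = 1444 ≡ 22 (mod 79)
38^4 = (38^2)^2 ≡ 22^2 = 484 ≡ 10 (mod 79)
38^8 = (38^4)^2 ≡ 10^2 = 100 ≡ 21 (mod 79)
38^10 = 38^8 · 38^2 ≡ 21 · 22 ≡ 67 (mod 79).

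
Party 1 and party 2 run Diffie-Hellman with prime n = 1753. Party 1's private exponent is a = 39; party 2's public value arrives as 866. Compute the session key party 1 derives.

Shared key K = 866^39 mod 1753.
866^1 ≡ 866 (mod 1753)
866^2 = (866^1)^2 ≡ 866^2 = 749956 ≡ 1425 (mod 1753)
866^4 = (866^2)^2 ≡ 1425^2 = 2030625 ≡ 651 (mod 1753)
866^8 = (866^4)^2 ≡ 651^2 = 423801 ≡ 1328 (mod 1753)
866^16 = (866^8)^2 ≡ 1328^2 = 1763584 ≡ 66 (mod 1753)
866^32 = (866^16)^2 ≡ 66^2 = 4356 ≡ 850 (mod 1753)
866^39 = 866^32 · 866^4 · 866^2 · 866^1 ≡ 850 · 651 · 1425 · 866 ≡ 263 (mod 1753).

263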